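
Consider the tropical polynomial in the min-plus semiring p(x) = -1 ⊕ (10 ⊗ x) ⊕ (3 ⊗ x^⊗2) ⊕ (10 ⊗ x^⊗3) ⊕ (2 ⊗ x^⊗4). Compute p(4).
p(4) = -1

A tropical monomial a ⊗ x^⊗i evaluates to a + i · x. Evaluating each term at x = 4:
  Term 0 contributes -1 + 0 · 4 = -1
  Term 1 contributes 10 + 1 · 4 = 14
  Term 2 contributes 3 + 2 · 4 = 11
  Term 3 contributes 10 + 3 · 4 = 22
  Term 4 contributes 2 + 4 · 4 = 18
p(4) = ⊕ of these = min[-1, 14, 11, 22, 18] = -1.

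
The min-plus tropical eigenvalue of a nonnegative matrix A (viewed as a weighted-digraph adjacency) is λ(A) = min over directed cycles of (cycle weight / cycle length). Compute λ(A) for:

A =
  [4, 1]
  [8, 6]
λ(A) = 4

Enumerate directed cycles and compute their means (weight / length). Sample:
  cycle 0 → 0: weight = 4, length = 1, mean = 4/1 ≈ 4.000
  cycle 1 → 1: weight = 6, length = 1, mean = 6/1 ≈ 6.000
  cycle 0 → 1 → 0: weight = 9, length = 2, mean = 9/2 ≈ 4.500
  cycle 1 → 0 → 1: weight = 9, length = 2, mean = 9/2 ≈ 4.500
Minimum mean = 4.000, attained e.g. along the cycle 0 → 0 with weight 4 and length 1. So λ(A) = 4/1 = 4.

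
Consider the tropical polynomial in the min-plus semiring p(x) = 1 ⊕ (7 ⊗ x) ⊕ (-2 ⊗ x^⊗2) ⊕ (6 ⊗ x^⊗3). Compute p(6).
p(6) = 1

A tropical monomial a ⊗ x^⊗i evaluates to a + i · x. Evaluating each term at x = 6:
  Term 0 contributes 1 + 0 · 6 = 1
  Term 1 contributes 7 + 1 · 6 = 13
  Term 2 contributes -2 + 2 · 6 = 10
  Term 3 contributes 6 + 3 · 6 = 24
p(6) = ⊕ of these = min[1, 13, 10, 24] = 1.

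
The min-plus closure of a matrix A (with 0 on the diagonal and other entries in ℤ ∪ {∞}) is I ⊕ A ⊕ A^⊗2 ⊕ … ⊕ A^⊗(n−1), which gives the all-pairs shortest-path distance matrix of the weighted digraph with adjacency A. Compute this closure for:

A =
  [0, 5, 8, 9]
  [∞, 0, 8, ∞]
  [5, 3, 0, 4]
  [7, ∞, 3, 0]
Closure =
  [0, 5, 8, 9]
  [13, 0, 8, 12]
  [5, 3, 0, 4]
  [7, 6, 3, 0]

This is the Floyd-Warshall all-pairs shortest-path computation. For each intermediate vertex k = 0, 1, …, 3, update dist[i][j] ← min(dist[i][j], dist[i][k] + dist[k][j]). The final matrix gives, for each (i, j), the minimum total weight of any directed path from i to j (possibly empty when i = j).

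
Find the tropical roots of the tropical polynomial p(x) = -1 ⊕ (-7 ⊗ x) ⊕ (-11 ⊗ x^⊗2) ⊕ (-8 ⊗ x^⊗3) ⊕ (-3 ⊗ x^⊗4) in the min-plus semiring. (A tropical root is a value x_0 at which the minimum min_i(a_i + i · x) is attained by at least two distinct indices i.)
Roots: {-5, -3, 4, 6}

Each tropical root is a break point of the lower envelope of the lines y = a_i + i · x (there are 5 lines, with slopes 0, 1, ..., 4). Only the lines that attain the minimum somewhere contribute to roots; other lines are dominated. Here the surviving (envelope) indices are i = 4, i = 3, i = 2, i = 1, i = 0.
Intersections between consecutive envelope lines give the roots: for adjacent envelope indices i < j the intersection is x = (a_i − a_j) / (j − i). Reading off the sorted break points: {-5, -3, 4, 6}.
Verification: at each break x_0, at least two indices attain the minimum of min_i(a_i + i · x_0).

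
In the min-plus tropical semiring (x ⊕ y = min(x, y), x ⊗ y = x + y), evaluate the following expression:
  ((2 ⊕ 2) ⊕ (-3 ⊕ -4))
((2 ⊕ 2) ⊕ (-3 ⊕ -4)) = -4

Expand innermost to outermost. Recall ⊕ takes the minimum of its arguments and ⊗ takes their sum. Working out the expression ((2 ⊕ 2) ⊕ (-3 ⊕ -4)) gives -4.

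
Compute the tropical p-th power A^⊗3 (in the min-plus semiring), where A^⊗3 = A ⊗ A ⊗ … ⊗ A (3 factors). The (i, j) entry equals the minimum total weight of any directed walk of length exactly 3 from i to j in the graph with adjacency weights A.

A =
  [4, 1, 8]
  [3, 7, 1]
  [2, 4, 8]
A^⊗3 =
  [4, 5, 6]
  [7, 4, 5]
  [6, 7, 4]

Each entry (A^⊗3)_ij equals the minimum over all length-3 walks i = v_0 → v_1 → … → v_3 = j of Σ_t A[v_t][v_{t+1}]. For example, for (i, j) = (0, 2) we minimise over 9 possible intermediate vertex sequences; the minimum is 6, attained along the walk 0 → 0 → 1 → 2.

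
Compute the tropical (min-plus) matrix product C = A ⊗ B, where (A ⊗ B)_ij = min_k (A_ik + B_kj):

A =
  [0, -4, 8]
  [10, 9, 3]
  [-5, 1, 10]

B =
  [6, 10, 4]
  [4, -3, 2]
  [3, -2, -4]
A ⊗ B =
  [0, -7, -2]
  [6, 1, -1]
  [1, -2, -1]

Apply the min-plus product entry-by-entry:
  C[0][0] = min over k of (A[0][0] + B[0][0] = 0 + 6 = 6, A[0][1] + B[1][0] = -4 + 4 = 0, A[0][2] + B[2][0] = 8 + 3 = 11) = 0 (attained at k = 1)
  C[0][1] = min over k of (A[0][0] + B[0][1] = 0 + 10 = 10, A[0][1] + B[1][1] = -4 + -3 = -7, A[0][2] + B[2][1] = 8 + -2 = 6) = -7 (attained at k = 1)
  C[0][2] = min over k of (A[0][0] + B[0][2] = 0 + 4 = 4, A[0][1] + B[1][2] = -4 + 2 = -2, A[0][2] + B[2][2] = 8 + -4 = 4) = -2 (attained at k = 1)
  C[1][0] = min over k of (A[1][0] + B[0][0] = 10 + 6 = 16, A[1][1] + B[1][0] = 9 + 4 = 13, A[1][2] + B[2][0] = 3 + 3 = 6) = 6 (attained at k = 2)
  C[1][1] = min over k of (A[1][0] + B[0][1] = 10 + 10 = 20, A[1][1] + B[1][1] = 9 + -3 = 6, A[1][2] + B[2][1] = 3 + -2 = 1) = 1 (attained at k = 2)
  C[1][2] = min over k of (A[1][0] + B[0][2] = 10 + 4 = 14, A[1][1] + B[1][2] = 9 + 2 = 11, A[1][2] + B[2][2] = 3 + -4 = -1) = -1 (attained at k = 2)
  C[2][0] = min over k of (A[2][0] + B[0][0] = -5 + 6 = 1, A[2][1] + B[1][0] = 1 + 4 = 5, A[2][2] + B[2][0] = 10 + 3 = 13) = 1 (attained at k = 0)
  C[2][1] = min over k of (A[2][0] + B[0][1] = -5 + 10 = 5, A[2][1] + B[1][1] = 1 + -3 = -2, A[2][2] + B[2][1] = 10 + -2 = 8) = -2 (attained at k = 1)
  C[2][2] = min over k of (A[2][0] + B[0][2] = -5 + 4 = -1, A[2][1] + B[1][2] = 1 + 2 = 3, A[2][2] + B[2][2] = 10 + -4 = 6) = -1 (attained at k = 0)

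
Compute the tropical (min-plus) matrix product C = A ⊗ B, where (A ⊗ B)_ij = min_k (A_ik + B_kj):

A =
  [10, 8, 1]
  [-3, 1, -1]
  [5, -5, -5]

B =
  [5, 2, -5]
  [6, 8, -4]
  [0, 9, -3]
A ⊗ B =
  [1, 10, -2]
  [-1, -1, -8]
  [-5, 3, -9]

Apply the min-plus product entry-by-entry:
  C[0][0] = min over k of (A[0][0] + B[0][0] = 10 + 5 = 15, A[0][1] + B[1][0] = 8 + 6 = 14, A[0][2] + B[2][0] = 1 + 0 = 1) = 1 (attained at k = 2)
  C[0][1] = min over k of (A[0][0] + B[0][1] = 10 + 2 = 12, A[0][1] + B[1][1] = 8 + 8 = 16, A[0][2] + B[2][1] = 1 + 9 = 10) = 10 (attained at k = 2)
  C[0][2] = min over k of (A[0][0] + B[0][2] = 10 + -5 = 5, A[0][1] + B[1][2] = 8 + -4 = 4, A[0][2] + B[2][2] = 1 + -3 = -2) = -2 (attained at k = 2)
  C[1][0] = min over k of (A[1][0] + B[0][0] = -3 + 5 = 2, A[1][1] + B[1][0] = 1 + 6 = 7, A[1][2] + B[2][0] = -1 + 0 = -1) = -1 (attained at k = 2)
  C[1][1] = min over k of (A[1][0] + B[0][1] = -3 + 2 = -1, A[1][1] + B[1][1] = 1 + 8 = 9, A[1][2] + B[2][1] = -1 + 9 = 8) = -1 (attained at k = 0)
  C[1][2] = min over k of (A[1][0] + B[0][2] = -3 + -5 = -8, A[1][1] + B[1][2] = 1 + -4 = -3, A[1][2] + B[2][2] = -1 + -3 = -4) = -8 (attained at k = 0)
  C[2][0] = min over k of (A[2][0] + B[0][0] = 5 + 5 = 10, A[2][1] + B[1][0] = -5 + 6 = 1, A[2][2] + B[2][0] = -5 + 0 = -5) = -5 (attained at k = 2)
  C[2][1] = min over k of (A[2][0] + B[0][1] = 5 + 2 = 7, A[2][1] + B[1][1] = -5 + 8 = 3, A[2][2] + B[2][1] = -5 + 9 = 4) = 3 (attained at k = 1)
  C[2][2] = min over k of (A[2][0] + B[0][2] = 5 + -5 = 0, A[2][1] + B[1][2] = -5 + -4 = -9, A[2][2] + B[2][2] = -5 + -3 = -8) = -9 (attained at k = 1)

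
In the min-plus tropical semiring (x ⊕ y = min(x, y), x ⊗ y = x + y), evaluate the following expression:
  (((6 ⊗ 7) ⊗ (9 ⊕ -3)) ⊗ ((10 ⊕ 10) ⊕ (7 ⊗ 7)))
(((6 ⊗ 7) ⊗ (9 ⊕ -3)) ⊗ ((10 ⊕ 10) ⊕ (7 ⊗ 7))) = 20

Expand innermost to outermost. Recall ⊕ takes the minimum of its arguments and ⊗ takes their sum. Working out the expression (((6 ⊗ 7) ⊗ (9 ⊕ -3)) ⊗ ((10 ⊕ 10) ⊕ (7 ⊗ 7))) gives 20.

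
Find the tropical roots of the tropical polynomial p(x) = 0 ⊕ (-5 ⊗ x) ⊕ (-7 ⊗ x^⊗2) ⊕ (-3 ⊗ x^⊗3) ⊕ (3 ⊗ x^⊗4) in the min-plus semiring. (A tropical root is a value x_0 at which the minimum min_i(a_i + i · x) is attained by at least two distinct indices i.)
Roots: {-6, -4, 2, 5}

Each tropical root is a break point of the lower envelope of the lines y = a_i + i · x (there are 5 lines, with slopes 0, 1, ..., 4). Only the lines that attain the minimum somewhere contribute to roots; other lines are dominated. Here the surviving (envelope) indices are i = 4, i = 3, i = 2, i = 1, i = 0.
Intersections between consecutive envelope lines give the roots: for adjacent envelope indices i < j the intersection is x = (a_i − a_j) / (j − i). Reading off the sorted break points: {-6, -4, 2, 5}.
Verification: at each break x_0, at least two indices attain the minimum of min_i(a_i + i · x_0).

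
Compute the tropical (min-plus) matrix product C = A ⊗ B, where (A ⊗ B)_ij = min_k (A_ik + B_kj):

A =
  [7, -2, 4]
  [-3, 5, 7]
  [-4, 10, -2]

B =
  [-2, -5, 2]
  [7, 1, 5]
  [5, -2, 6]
A ⊗ B =
  [5, -1, 3]
  [-5, -8, -1]
  [-6, -9, -2]

Apply the min-plus product entry-by-entry:
  C[0][0] = min over k of (A[0][0] + B[0][0] = 7 + -2 = 5, A[0][1] + B[1][0] = -2 + 7 = 5, A[0][2] + B[2][0] = 4 + 5 = 9) = 5 (attained at k = 0)
  C[0][1] = min over k of (A[0][0] + B[0][1] = 7 + -5 = 2, A[0][1] + B[1][1] = -2 + 1 = -1, A[0][2] + B[2][1] = 4 + -2 = 2) = -1 (attained at k = 1)
  C[0][2] = min over k of (A[0][0] + B[0][2] = 7 + 2 = 9, A[0][1] + B[1][2] = -2 + 5 = 3, A[0][2] + B[2][2] = 4 + 6 = 10) = 3 (attained at k = 1)
  C[1][0] = min over k of (A[1][0] + B[0][0] = -3 + -2 = -5, A[1][1] + B[1][0] = 5 + 7 = 12, A[1][2] + B[2][0] = 7 + 5 = 12) = -5 (attained at k = 0)
  C[1][1] = min over k of (A[1][0] + B[0][1] = -3 + -5 = -8, A[1][1] + B[1][1] = 5 + 1 = 6, A[1][2] + B[2][1] = 7 + -2 = 5) = -8 (attained at k = 0)
  C[1][2] = min over k of (A[1][0] + B[0][2] = -3 + 2 = -1, A[1][1] + B[1][2] = 5 + 5 = 10, A[1][2] + B[2][2] = 7 + 6 = 13) = -1 (attained at k = 0)
  C[2][0] = min over k of (A[2][0] + B[0][0] = -4 + -2 = -6, A[2][1] + B[1][0] = 10 + 7 = 17, A[2][2] + B[2][0] = -2 + 5 = 3) = -6 (attained at k = 0)
  C[2][1] = min over k of (A[2][0] + B[0][1] = -4 + -5 = -9, A[2][1] + B[1][1] = 10 + 1 = 11, A[2][2] + B[2][1] = -2 + -2 = -4) = -9 (attained at k = 0)
  C[2][2] = min over k of (A[2][0] + B[0][2] = -4 + 2 = -2, A[2][1] + B[1][2] = 10 + 5 = 15, A[2][2] + B[2][2] = -2 + 6 = 4) = -2 (attained at k = 0)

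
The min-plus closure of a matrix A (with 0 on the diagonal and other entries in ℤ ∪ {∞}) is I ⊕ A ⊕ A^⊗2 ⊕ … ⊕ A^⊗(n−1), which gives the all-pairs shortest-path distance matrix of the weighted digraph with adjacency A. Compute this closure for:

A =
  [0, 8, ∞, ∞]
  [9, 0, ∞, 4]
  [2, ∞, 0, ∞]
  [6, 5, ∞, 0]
Closure =
  [0, 8, ∞, 12]
  [9, 0, ∞, 4]
  [2, 10, 0, 14]
  [6, 5, ∞, 0]

This is the Floyd-Warshall all-pairs shortest-path computation. For each intermediate vertex k = 0, 1, …, 3, update dist[i][j] ← min(dist[i][j], dist[i][k] + dist[k][j]). The final matrix gives, for each (i, j), the minimum total weight of any directed path from i to j (possibly empty when i = j).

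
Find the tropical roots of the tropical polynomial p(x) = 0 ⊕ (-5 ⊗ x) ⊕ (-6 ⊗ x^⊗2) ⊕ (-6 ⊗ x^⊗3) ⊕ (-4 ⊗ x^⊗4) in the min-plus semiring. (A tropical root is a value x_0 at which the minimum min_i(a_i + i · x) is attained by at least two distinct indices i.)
Roots: {-2, 0, 1, 5}

Each tropical root is a break point of the lower envelope of the lines y = a_i + i · x (there are 5 lines, with slopes 0, 1, ..., 4). Only the lines that attain the minimum somewhere contribute to roots; other lines are dominated. Here the surviving (envelope) indices are i = 4, i = 3, i = 2, i = 1, i = 0.
Intersections between consecutive envelope lines give the roots: for adjacent envelope indices i < j the intersection is x = (a_i − a_j) / (j − i). Reading off the sorted break points: {-2, 0, 1, 5}.
Verification: at each break x_0, at least two indices attain the minimum of min_i(a_i + i · x_0).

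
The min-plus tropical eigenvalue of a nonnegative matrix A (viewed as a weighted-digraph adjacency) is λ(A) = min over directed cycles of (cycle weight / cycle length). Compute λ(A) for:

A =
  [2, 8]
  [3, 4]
λ(A) = 2

Enumerate directed cycles and compute their means (weight / length). Sample:
  cycle 0 → 0: weight = 2, length = 1, mean = 2/1 ≈ 2.000
  cycle 1 → 1: weight = 4, length = 1, mean = 4/1 ≈ 4.000
  cycle 0 → 1 → 0: weight = 11, length = 2, mean = 11/2 ≈ 5.500
  cycle 1 → 0 → 1: weight = 11, length = 2, mean = 11/2 ≈ 5.500
Minimum mean = 2.000, attained e.g. along the cycle 0 → 0 with weight 2 and length 1. So λ(A) = 2/1 = 2.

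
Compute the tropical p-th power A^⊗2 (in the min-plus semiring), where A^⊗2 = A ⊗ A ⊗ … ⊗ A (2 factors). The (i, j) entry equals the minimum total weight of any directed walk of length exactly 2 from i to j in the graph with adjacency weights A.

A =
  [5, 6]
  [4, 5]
A^⊗2 =
  [10, 11]
  [9, 10]

Each entry (A^⊗2)_ij equals the minimum over all length-2 walks i = v_0 → v_1 → … → v_2 = j of Σ_t A[v_t][v_{t+1}]. For example, for (i, j) = (0, 1) we minimise over 2 possible intermediate vertex sequences; the minimum is 11, attained along the walk 0 → 0 → 1.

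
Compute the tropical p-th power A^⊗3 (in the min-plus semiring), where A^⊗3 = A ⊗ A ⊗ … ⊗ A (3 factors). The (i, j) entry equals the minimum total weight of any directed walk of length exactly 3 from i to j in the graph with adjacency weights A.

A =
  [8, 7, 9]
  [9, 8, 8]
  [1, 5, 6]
A^⊗3 =
  [16, 17, 19]
  [15, 16, 18]
  [11, 14, 16]

Each entry (A^⊗3)_ij equals the minimum over all length-3 walks i = v_0 → v_1 → … → v_3 = j of Σ_t A[v_t][v_{t+1}]. For example, for (i, j) = (0, 2) we minimise over 9 possible intermediate vertex sequences; the minimum is 19, attained along the walk 0 → 2 → 0 → 2.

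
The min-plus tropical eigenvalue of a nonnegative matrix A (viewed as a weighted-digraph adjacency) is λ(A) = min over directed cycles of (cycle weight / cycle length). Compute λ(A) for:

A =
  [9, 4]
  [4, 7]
λ(A) = 4

Enumerate directed cycles and compute their means (weight / length). Sample:
  cycle 0 → 0: weight = 9, length = 1, mean = 9/1 ≈ 9.000
  cycle 1 → 1: weight = 7, length = 1, mean = 7/1 ≈ 7.000
  cycle 0 → 1 → 0: weight = 8, length = 2, mean = 8/2 ≈ 4.000
  cycle 1 → 0 → 1: weight = 8, length = 2, mean = 8/2 ≈ 4.000
Minimum mean = 4.000, attained e.g. along the cycle 0 → 1 → 0 with weight 8 and length 2. So λ(A) = 8/2 = 4.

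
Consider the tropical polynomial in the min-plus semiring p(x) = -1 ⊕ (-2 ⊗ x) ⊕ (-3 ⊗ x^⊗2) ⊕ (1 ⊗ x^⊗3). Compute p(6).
p(6) = -1

A tropical monomial a ⊗ x^⊗i evaluates to a + i · x. Evaluating each term at x = 6:
  Term 0 contributes -1 + 0 · 6 = -1
  Term 1 contributes -2 + 1 · 6 = 4
  Term 2 contributes -3 + 2 · 6 = 9
  Term 3 contributes 1 + 3 · 6 = 19
p(6) = ⊕ of these = min[-1, 4, 9, 19] = -1.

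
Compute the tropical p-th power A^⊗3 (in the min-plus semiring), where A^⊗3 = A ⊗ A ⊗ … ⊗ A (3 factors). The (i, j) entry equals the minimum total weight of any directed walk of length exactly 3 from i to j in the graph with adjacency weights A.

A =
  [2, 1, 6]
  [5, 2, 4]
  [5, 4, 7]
A^⊗3 =
  [6, 5, 7]
  [9, 6, 8]
  [9, 8, 10]

Each entry (A^⊗3)_ij equals the minimum over all length-3 walks i = v_0 → v_1 → … → v_3 = j of Σ_t A[v_t][v_{t+1}]. For example, for (i, j) = (0, 2) we minimise over 9 possible intermediate vertex sequences; the minimum is 7, attained along the walk 0 → 0 → 1 → 2.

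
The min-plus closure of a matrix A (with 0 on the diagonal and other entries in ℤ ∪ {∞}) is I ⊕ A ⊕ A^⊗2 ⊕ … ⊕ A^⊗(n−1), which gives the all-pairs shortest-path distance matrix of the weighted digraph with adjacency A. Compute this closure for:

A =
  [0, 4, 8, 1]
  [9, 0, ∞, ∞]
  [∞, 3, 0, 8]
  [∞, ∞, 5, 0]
Closure =
  [0, 4, 6, 1]
  [9, 0, 15, 10]
  [12, 3, 0, 8]
  [17, 8, 5, 0]

This is the Floyd-Warshall all-pairs shortest-path computation. For each intermediate vertex k = 0, 1, …, 3, update dist[i][j] ← min(dist[i][j], dist[i][k] + dist[k][j]). The final matrix gives, for each (i, j), the minimum total weight of any directed path from i to j (possibly empty when i = j).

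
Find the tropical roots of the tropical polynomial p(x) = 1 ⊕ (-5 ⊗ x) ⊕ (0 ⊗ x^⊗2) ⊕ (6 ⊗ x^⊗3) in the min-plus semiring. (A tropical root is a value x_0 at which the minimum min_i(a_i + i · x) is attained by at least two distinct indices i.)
Roots: {-6, -5, 6}

Each tropical root is a break point of the lower envelope of the lines y = a_i + i · x (there are 4 lines, with slopes 0, 1, ..., 3). Only the lines that attain the minimum somewhere contribute to roots; other lines are dominated. Here the surviving (envelope) indices are i = 3, i = 2, i = 1, i = 0.
Intersections between consecutive envelope lines give the roots: for adjacent envelope indices i < j the intersection is x = (a_i − a_j) / (j − i). Reading off the sorted break points: {-6, -5, 6}.
Verification: at each break x_0, at least two indices attain the minimum of min_i(a_i + i · x_0).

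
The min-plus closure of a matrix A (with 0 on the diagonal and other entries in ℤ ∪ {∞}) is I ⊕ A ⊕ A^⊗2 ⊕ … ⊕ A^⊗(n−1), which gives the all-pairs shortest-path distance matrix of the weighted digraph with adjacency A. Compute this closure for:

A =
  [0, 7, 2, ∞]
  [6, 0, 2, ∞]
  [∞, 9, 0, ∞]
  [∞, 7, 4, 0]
Closure =
  [0, 7, 2, ∞]
  [6, 0, 2, ∞]
  [15, 9, 0, ∞]
  [13, 7, 4, 0]

This is the Floyd-Warshall all-pairs shortest-path computation. For each intermediate vertex k = 0, 1, …, 3, update dist[i][j] ← min(dist[i][j], dist[i][k] + dist[k][j]). The final matrix gives, for each (i, j), the minimum total weight of any directed path from i to j (possibly empty when i = j).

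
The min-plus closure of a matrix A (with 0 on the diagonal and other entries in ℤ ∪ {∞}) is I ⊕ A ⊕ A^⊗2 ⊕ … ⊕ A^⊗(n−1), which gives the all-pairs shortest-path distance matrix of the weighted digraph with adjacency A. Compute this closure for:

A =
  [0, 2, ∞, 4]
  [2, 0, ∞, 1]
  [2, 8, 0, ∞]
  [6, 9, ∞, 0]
Closure =
  [0, 2, ∞, 3]
  [2, 0, ∞, 1]
  [2, 4, 0, 5]
  [6, 8, ∞, 0]

This is the Floyd-Warshall all-pairs shortest-path computation. For each intermediate vertex k = 0, 1, …, 3, update dist[i][j] ← min(dist[i][j], dist[i][k] + dist[k][j]). The final matrix gives, for each (i, j), the minimum total weight of any directed path from i to j (possibly empty when i = j).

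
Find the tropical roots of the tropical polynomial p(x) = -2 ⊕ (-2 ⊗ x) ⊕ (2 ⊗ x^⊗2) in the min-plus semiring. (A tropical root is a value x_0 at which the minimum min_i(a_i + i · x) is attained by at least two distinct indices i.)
Roots: {-4, 0}

Each tropical root is a break point of the lower envelope of the lines y = a_i + i · x (there are 3 lines, with slopes 0, 1, ..., 2). Only the lines that attain the minimum somewhere contribute to roots; other lines are dominated. Here the surviving (envelope) indices are i = 2, i = 1, i = 0.
Intersections between consecutive envelope lines give the roots: for adjacent envelope indices i < j the intersection is x = (a_i − a_j) / (j − i). Reading off the sorted break points: {-4, 0}.
Verification: at each break x_0, at least two indices attain the minimum of min_i(a_i + i · x_0).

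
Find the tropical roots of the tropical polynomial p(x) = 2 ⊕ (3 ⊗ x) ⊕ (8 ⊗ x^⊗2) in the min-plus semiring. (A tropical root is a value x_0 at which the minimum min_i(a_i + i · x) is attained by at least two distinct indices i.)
Roots: {-5, -1}

Each tropical root is a break point of the lower envelope of the lines y = a_i + i · x (there are 3 lines, with slopes 0, 1, ..., 2). Only the lines that attain the minimum somewhere contribute to roots; other lines are dominated. Here the surviving (envelope) indices are i = 2, i = 1, i = 0.
Intersections between consecutive envelope lines give the roots: for adjacent envelope indices i < j the intersection is x = (a_i − a_j) / (j − i). Reading off the sorted break points: {-5, -1}.
Verification: at each break x_0, at least two indices attain the minimum of min_i(a_i + i · x_0).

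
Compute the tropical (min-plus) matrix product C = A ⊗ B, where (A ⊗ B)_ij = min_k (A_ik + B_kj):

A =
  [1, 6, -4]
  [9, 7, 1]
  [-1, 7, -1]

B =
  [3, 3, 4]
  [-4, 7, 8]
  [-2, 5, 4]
A ⊗ B =
  [-6, 1, 0]
  [-1, 6, 5]
  [-3, 2, 3]

Apply the min-plus product entry-by-entry:
  C[0][0] = min over k of (A[0][0] + B[0][0] = 1 + 3 = 4, A[0][1] + B[1][0] = 6 + -4 = 2, A[0][2] + B[2][0] = -4 + -2 = -6) = -6 (attained at k = 2)
  C[0][1] = min over k of (A[0][0] + B[0][1] = 1 + 3 = 4, A[0][1] + B[1][1] = 6 + 7 = 13, A[0][2] + B[2][1] = -4 + 5 = 1) = 1 (attained at k = 2)
  C[0][2] = min over k of (A[0][0] + B[0][2] = 1 + 4 = 5, A[0][1] + B[1][2] = 6 + 8 = 14, A[0][2] + B[2][2] = -4 + 4 = 0) = 0 (attained at k = 2)
  C[1][0] = min over k of (A[1][0] + B[0][0] = 9 + 3 = 12, A[1][1] + B[1][0] = 7 + -4 = 3, A[1][2] + B[2][0] = 1 + -2 = -1) = -1 (attained at k = 2)
  C[1][1] = min over k of (A[1][0] + B[0][1] = 9 + 3 = 12, A[1][1] + B[1][1] = 7 + 7 = 14, A[1][2] + B[2][1] = 1 + 5 = 6) = 6 (attained at k = 2)
  C[1][2] = min over k of (A[1][0] + B[0][2] = 9 + 4 = 13, A[1][1] + B[1][2] = 7 + 8 = 15, A[1][2] + B[2][2] = 1 + 4 = 5) = 5 (attained at k = 2)
  C[2][0] = min over k of (A[2][0] + B[0][0] = -1 + 3 = 2, A[2][1] + B[1][0] = 7 + -4 = 3, A[2][2] + B[2][0] = -1 + -2 = -3) = -3 (attained at k = 2)
  C[2][1] = min over k of (A[2][0] + B[0][1] = -1 + 3 = 2, A[2][1] + B[1][1] = 7 + 7 = 14, A[2][2] + B[2][1] = -1 + 5 = 4) = 2 (attained at k = 0)
  C[2][2] = min over k of (A[2][0] + B[0][2] = -1 + 4 = 3, A[2][1] + B[1][2] = 7 + 8 = 15, A[2][2] + B[2][2] = -1 + 4 = 3) = 3 (attained at k = 0)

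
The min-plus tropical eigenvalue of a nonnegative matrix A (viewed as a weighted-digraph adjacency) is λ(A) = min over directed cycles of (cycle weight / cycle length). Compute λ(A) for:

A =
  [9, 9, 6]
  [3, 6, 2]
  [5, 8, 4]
λ(A) = 4

Enumerate directed cycles and compute their means (weight / length). Sample:
  cycle 0 → 0: weight = 9, length = 1, mean = 9/1 ≈ 9.000
  cycle 1 → 1: weight = 6, length = 1, mean = 6/1 ≈ 6.000
  cycle 2 → 2: weight = 4, length = 1, mean = 4/1 ≈ 4.000
  cycle 0 → 1 → 0: weight = 12, length = 2, mean = 12/2 ≈ 6.000
  cycle 0 → 2 → 0: weight = 11, length = 2, mean = 11/2 ≈ 5.500
  cycle 1 → 0 → 1: weight = 12, length = 2, mean = 12/2 ≈ 6.000
Minimum mean = 4.000, attained e.g. along the cycle 2 → 2 with weight 4 and length 1. So λ(A) = 4/1 = 4.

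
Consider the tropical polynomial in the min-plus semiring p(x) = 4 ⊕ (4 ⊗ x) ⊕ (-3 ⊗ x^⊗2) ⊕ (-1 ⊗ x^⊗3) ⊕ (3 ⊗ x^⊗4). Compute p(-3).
p(-3) = -10

A tropical monomial a ⊗ x^⊗i evaluates to a + i · x. Evaluating each term at x = -3:
  Term 0 contributes 4 + 0 · -3 = 4
  Term 1 contributes 4 + 1 · -3 = 1
  Term 2 contributes -3 + 2 · -3 = -9
  Term 3 contributes -1 + 3 · -3 = -10
  Term 4 contributes 3 + 4 · -3 = -9
p(-3) = ⊕ of these = min[4, 1, -9, -10, -9] = -10.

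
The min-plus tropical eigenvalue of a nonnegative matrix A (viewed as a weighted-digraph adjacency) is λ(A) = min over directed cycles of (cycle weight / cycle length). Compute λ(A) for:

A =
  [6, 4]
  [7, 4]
λ(A) = 4

Enumerate directed cycles and compute their means (weight / length). Sample:
  cycle 0 → 0: weight = 6, length = 1, mean = 6/1 ≈ 6.000
  cycle 1 → 1: weight = 4, length = 1, mean = 4/1 ≈ 4.000
  cycle 0 → 1 → 0: weight = 11, length = 2, mean = 11/2 ≈ 5.500
  cycle 1 → 0 → 1: weight = 11, length = 2, mean = 11/2 ≈ 5.500
Minimum mean = 4.000, attained e.g. along the cycle 1 → 1 with weight 4 and length 1. So λ(A) = 4/1 = 4.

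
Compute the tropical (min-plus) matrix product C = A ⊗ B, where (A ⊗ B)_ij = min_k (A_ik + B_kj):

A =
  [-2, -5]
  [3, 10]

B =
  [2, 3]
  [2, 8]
A ⊗ B =
  [-3, 1]
  [5, 6]

Apply the min-plus product entry-by-entry:
  C[0][0] = min over k of (A[0][0] + B[0][0] = -2 + 2 = 0, A[0][1] + B[1][0] = -5 + 2 = -3) = -3 (attained at k = 1)
  C[0][1] = min over k of (A[0][0] + B[0][1] = -2 + 3 = 1, A[0][1] + B[1][1] = -5 + 8 = 3) = 1 (attained at k = 0)
  C[1][0] = min over k of (A[1][0] + B[0][0] = 3 + 2 = 5, A[1][1] + B[1][0] = 10 + 2 = 12) = 5 (attained at k = 0)
  C[1][1] = min over k of (A[1][0] + B[0][1] = 3 + 3 = 6, A[1][1] + B[1][1] = 10 + 8 = 18) = 6 (attained at k = 0)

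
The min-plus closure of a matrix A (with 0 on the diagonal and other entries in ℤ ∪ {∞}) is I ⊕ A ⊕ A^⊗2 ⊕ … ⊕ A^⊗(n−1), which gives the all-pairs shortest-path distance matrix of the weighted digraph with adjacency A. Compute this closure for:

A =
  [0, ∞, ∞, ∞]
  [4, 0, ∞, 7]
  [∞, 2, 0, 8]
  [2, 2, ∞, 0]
Closure =
  [0, ∞, ∞, ∞]
  [4, 0, ∞, 7]
  [6, 2, 0, 8]
  [2, 2, ∞, 0]

This is the Floyd-Warshall all-pairs shortest-path computation. For each intermediate vertex k = 0, 1, …, 3, update dist[i][j] ← min(dist[i][j], dist[i][k] + dist[k][j]). The final matrix gives, for each (i, j), the minimum total weight of any directed path from i to j (possibly empty when i = j).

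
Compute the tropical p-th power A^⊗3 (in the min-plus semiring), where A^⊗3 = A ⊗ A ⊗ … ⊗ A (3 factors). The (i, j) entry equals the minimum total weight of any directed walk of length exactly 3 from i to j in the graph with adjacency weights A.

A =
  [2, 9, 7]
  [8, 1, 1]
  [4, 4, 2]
A^⊗3 =
  [6, 11, 11]
  [6, 3, 3]
  [8, 6, 6]

Each entry (A^⊗3)_ij equals the minimum over all length-3 walks i = v_0 → v_1 → … → v_3 = j of Σ_t A[v_t][v_{t+1}]. For example, for (i, j) = (0, 2) we minimise over 9 possible intermediate vertex sequences; the minimum is 11, attained along the walk 0 → 0 → 0 → 2.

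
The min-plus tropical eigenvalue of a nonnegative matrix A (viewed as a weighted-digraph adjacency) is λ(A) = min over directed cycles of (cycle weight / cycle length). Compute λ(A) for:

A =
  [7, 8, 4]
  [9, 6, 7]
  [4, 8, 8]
λ(A) = 4

Enumerate directed cycles and compute their means (weight / length). Sample:
  cycle 0 → 0: weight = 7, length = 1, mean = 7/1 ≈ 7.000
  cycle 1 → 1: weight = 6, length = 1, mean = 6/1 ≈ 6.000
  cycle 2 → 2: weight = 8, length = 1, mean = 8/1 ≈ 8.000
  cycle 0 → 1 → 0: weight = 17, length = 2, mean = 17/2 ≈ 8.500
  cycle 0 → 2 → 0: weight = 8, length = 2, mean = 8/2 ≈ 4.000
  cycle 1 → 0 → 1: weight = 17, length = 2, mean = 17/2 ≈ 8.500
Minimum mean = 4.000, attained e.g. along the cycle 0 → 2 → 0 with weight 8 and length 2. So λ(A) = 8/2 = 4.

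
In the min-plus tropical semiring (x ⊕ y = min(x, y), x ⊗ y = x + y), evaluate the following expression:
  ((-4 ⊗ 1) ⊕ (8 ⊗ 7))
((-4 ⊗ 1) ⊕ (8 ⊗ 7)) = -3

Expand innermost to outermost. Recall ⊕ takes the minimum of its arguments and ⊗ takes their sum. Working out the expression ((-4 ⊗ 1) ⊕ (8 ⊗ 7)) gives -3.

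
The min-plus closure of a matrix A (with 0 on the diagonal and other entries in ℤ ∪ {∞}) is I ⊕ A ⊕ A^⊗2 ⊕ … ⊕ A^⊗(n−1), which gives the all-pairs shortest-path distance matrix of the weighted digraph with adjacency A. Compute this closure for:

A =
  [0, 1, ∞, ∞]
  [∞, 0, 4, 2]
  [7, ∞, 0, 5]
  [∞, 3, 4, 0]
Closure =
  [0, 1, 5, 3]
  [11, 0, 4, 2]
  [7, 8, 0, 5]
  [11, 3, 4, 0]

This is the Floyd-Warshall all-pairs shortest-path computation. For each intermediate vertex k = 0, 1, …, 3, update dist[i][j] ← min(dist[i][j], dist[i][k] + dist[k][j]). The final matrix gives, for each (i, j), the minimum total weight of any directed path from i to j (possibly empty when i = j).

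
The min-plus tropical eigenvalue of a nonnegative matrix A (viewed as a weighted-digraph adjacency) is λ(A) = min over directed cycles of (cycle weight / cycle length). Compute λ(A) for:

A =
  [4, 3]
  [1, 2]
λ(A) = 2

Enumerate directed cycles and compute their means (weight / length). Sample:
  cycle 0 → 0: weight = 4, length = 1, mean = 4/1 ≈ 4.000
  cycle 1 → 1: weight = 2, length = 1, mean = 2/1 ≈ 2.000
  cycle 0 → 1 → 0: weight = 4, length = 2, mean = 4/2 ≈ 2.000
  cycle 1 → 0 → 1: weight = 4, length = 2, mean = 4/2 ≈ 2.000
Minimum mean = 2.000, attained e.g. along the cycle 1 → 1 with weight 2 and length 1. So λ(A) = 2/1 = 2.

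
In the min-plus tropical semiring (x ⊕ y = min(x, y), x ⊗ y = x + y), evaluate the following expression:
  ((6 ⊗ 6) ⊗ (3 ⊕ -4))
((6 ⊗ 6) ⊗ (3 ⊕ -4)) = 8

Expand innermost to outermost. Recall ⊕ takes the minimum of its arguments and ⊗ takes their sum. Working out the expression ((6 ⊗ 6) ⊗ (3 ⊕ -4)) gives 8.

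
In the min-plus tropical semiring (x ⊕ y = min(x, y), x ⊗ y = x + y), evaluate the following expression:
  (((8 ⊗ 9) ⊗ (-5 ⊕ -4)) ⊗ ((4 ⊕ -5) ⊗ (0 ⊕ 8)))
(((8 ⊗ 9) ⊗ (-5 ⊕ -4)) ⊗ ((4 ⊕ -5) ⊗ (0 ⊕ 8))) = 7

Expand innermost to outermost. Recall ⊕ takes the minimum of its arguments and ⊗ takes their sum. Working out the expression (((8 ⊗ 9) ⊗ (-5 ⊕ -4)) ⊗ ((4 ⊕ -5) ⊗ (0 ⊕ 8))) gives 7.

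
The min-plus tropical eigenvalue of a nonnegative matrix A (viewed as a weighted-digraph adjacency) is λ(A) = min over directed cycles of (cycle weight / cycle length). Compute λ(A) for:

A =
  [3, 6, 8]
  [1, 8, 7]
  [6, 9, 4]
λ(A) = 3

Enumerate directed cycles and compute their means (weight / length). Sample:
  cycle 0 → 0: weight = 3, length = 1, mean = 3/1 ≈ 3.000
  cycle 1 → 1: weight = 8, length = 1, mean = 8/1 ≈ 8.000
  cycle 2 → 2: weight = 4, length = 1, mean = 4/1 ≈ 4.000
  cycle 0 → 1 → 0: weight = 7, length = 2, mean = 7/2 ≈ 3.500
  cycle 0 → 2 → 0: weight = 14, length = 2, mean = 14/2 ≈ 7.000
  cycle 1 → 0 → 1: weight = 7, length = 2, mean = 7/2 ≈ 3.500
Minimum mean = 3.000, attained e.g. along the cycle 0 → 0 with weight 3 and length 1. So λ(A) = 3/1 = 3.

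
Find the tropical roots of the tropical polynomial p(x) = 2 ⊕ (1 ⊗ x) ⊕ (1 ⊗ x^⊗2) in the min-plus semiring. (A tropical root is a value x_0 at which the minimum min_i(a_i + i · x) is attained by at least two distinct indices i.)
Roots: {0, 1}

Each tropical root is a break point of the lower envelope of the lines y = a_i + i · x (there are 3 lines, with slopes 0, 1, ..., 2). Only the lines that attain the minimum somewhere contribute to roots; other lines are dominated. Here the surviving (envelope) indices are i = 2, i = 1, i = 0.
Intersections between consecutive envelope lines give the roots: for adjacent envelope indices i < j the intersection is x = (a_i − a_j) / (j − i). Reading off the sorted break points: {0, 1}.
Verification: at each break x_0, at least two indices attain the minimum of min_i(a_i + i · x_0).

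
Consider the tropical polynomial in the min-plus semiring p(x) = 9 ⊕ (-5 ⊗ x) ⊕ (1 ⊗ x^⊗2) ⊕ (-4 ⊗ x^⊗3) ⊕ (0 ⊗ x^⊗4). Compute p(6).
p(6) = 1

A tropical monomial a ⊗ x^⊗i evaluates to a + i · x. Evaluating each term at x = 6:
  Term 0 contributes 9 + 0 · 6 = 9
  Term 1 contributes -5 + 1 · 6 = 1
  Term 2 contributes 1 + 2 · 6 = 13
  Term 3 contributes -4 + 3 · 6 = 14
  Term 4 contributes 0 + 4 · 6 = 24
p(6) = ⊕ of these = min[9, 1, 13, 14, 24] = 1.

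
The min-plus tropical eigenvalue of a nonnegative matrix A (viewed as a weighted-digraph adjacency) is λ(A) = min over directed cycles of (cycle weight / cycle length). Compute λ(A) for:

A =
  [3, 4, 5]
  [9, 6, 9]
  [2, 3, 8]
λ(A) = 3

Enumerate directed cycles and compute their means (weight / length). Sample:
  cycle 0 → 0: weight = 3, length = 1, mean = 3/1 ≈ 3.000
  cycle 1 → 1: weight = 6, length = 1, mean = 6/1 ≈ 6.000
  cycle 2 → 2: weight = 8, length = 1, mean = 8/1 ≈ 8.000
  cycle 0 → 1 → 0: weight = 13, length = 2, mean = 13/2 ≈ 6.500
  cycle 0 → 2 → 0: weight = 7, length = 2, mean = 7/2 ≈ 3.500
  cycle 1 → 0 → 1: weight = 13, length = 2, mean = 13/2 ≈ 6.500
Minimum mean = 3.000, attained e.g. along the cycle 0 → 0 with weight 3 and length 1. So λ(A) = 3/1 = 3.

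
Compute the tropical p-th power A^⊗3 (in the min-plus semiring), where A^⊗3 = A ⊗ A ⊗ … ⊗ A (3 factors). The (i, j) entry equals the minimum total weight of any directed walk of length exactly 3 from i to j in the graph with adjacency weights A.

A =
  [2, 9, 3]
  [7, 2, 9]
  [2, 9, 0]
A^⊗3 =
  [5, 12, 3]
  [11, 6, 9]
  [2, 9, 0]

Each entry (A^⊗3)_ij equals the minimum over all length-3 walks i = v_0 → v_1 → … → v_3 = j of Σ_t A[v_t][v_{t+1}]. For example, for (i, j) = (0, 2) we minimise over 9 possible intermediate vertex sequences; the minimum is 3, attained along the walk 0 → 2 → 2 → 2.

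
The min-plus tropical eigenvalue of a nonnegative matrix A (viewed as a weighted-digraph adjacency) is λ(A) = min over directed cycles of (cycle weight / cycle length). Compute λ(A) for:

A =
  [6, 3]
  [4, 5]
λ(A) = 7/2

Enumerate directed cycles and compute their means (weight / length). Sample:
  cycle 0 → 0: weight = 6, length = 1, mean = 6/1 ≈ 6.000
  cycle 1 → 1: weight = 5, length = 1, mean = 5/1 ≈ 5.000
  cycle 0 → 1 → 0: weight = 7, length = 2, mean = 7/2 ≈ 3.500
  cycle 1 → 0 → 1: weight = 7, length = 2, mean = 7/2 ≈ 3.500
Minimum mean = 3.500, attained e.g. along the cycle 0 → 1 → 0 with weight 7 and length 2. So λ(A) = 7/2 = 7/2.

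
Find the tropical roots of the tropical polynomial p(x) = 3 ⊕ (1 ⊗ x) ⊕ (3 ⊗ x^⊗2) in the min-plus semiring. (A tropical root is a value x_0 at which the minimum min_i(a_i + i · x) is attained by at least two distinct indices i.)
Roots: {-2, 2}

Each tropical root is a break point of the lower envelope of the lines y = a_i + i · x (there are 3 lines, with slopes 0, 1, ..., 2). Only the lines that attain the minimum somewhere contribute to roots; other lines are dominated. Here the surviving (envelope) indices are i = 2, i = 1, i = 0.
Intersections between consecutive envelope lines give the roots: for adjacent envelope indices i < j the intersection is x = (a_i − a_j) / (j − i). Reading off the sorted break points: {-2, 2}.
Verification: at each break x_0, at least two indices attain the minimum of min_i(a_i + i · x_0).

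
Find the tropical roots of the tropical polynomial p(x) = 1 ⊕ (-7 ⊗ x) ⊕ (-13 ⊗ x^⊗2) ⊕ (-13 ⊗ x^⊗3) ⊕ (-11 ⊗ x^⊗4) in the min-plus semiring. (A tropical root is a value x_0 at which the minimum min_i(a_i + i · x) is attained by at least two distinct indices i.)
Roots: {-2, 0, 6, 8}

Each tropical root is a break point of the lower envelope of the lines y = a_i + i · x (there are 5 lines, with slopes 0, 1, ..., 4). Only the lines that attain the minimum somewhere contribute to roots; other lines are dominated. Here the surviving (envelope) indices are i = 4, i = 3, i = 2, i = 1, i = 0.
Intersections between consecutive envelope lines give the roots: for adjacent envelope indices i < j the intersection is x = (a_i − a_j) / (j − i). Reading off the sorted break points: {-2, 0, 6, 8}.
Verification: at each break x_0, at least two indices attain the minimum of min_i(a_i + i · x_0).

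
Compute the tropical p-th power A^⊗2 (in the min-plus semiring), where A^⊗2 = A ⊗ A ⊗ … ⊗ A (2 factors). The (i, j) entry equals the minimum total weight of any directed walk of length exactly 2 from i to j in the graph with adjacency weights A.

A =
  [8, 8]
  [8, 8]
A^⊗2 =
  [16, 16]
  [16, 16]

Each entry (A^⊗2)_ij equals the minimum over all length-2 walks i = v_0 → v_1 → … → v_2 = j of Σ_t A[v_t][v_{t+1}]. For example, for (i, j) = (0, 1) we minimise over 2 possible intermediate vertex sequences; the minimum is 16, attained along the walk 0 → 0 → 1.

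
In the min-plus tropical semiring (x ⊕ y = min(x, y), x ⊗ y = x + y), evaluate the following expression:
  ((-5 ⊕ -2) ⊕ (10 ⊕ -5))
((-5 ⊕ -2) ⊕ (10 ⊕ -5)) = -5

Expand innermost to outermost. Recall ⊕ takes the minimum of its arguments and ⊗ takes their sum. Working out the expression ((-5 ⊕ -2) ⊕ (10 ⊕ -5)) gives -5.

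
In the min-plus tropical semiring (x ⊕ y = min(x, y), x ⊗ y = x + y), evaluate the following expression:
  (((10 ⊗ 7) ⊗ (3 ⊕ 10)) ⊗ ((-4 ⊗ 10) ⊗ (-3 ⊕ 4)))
(((10 ⊗ 7) ⊗ (3 ⊕ 10)) ⊗ ((-4 ⊗ 10) ⊗ (-3 ⊕ 4))) = 23

Expand innermost to outermost. Recall ⊕ takes the minimum of its arguments and ⊗ takes their sum. Working out the expression (((10 ⊗ 7) ⊗ (3 ⊕ 10)) ⊗ ((-4 ⊗ 10) ⊗ (-3 ⊕ 4))) gives 23.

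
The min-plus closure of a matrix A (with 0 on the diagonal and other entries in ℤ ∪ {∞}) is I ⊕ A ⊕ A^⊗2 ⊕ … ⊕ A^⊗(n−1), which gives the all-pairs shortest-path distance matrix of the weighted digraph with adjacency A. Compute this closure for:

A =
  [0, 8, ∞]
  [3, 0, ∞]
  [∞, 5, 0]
Closure =
  [0, 8, ∞]
  [3, 0, ∞]
  [8, 5, 0]

This is the Floyd-Warshall all-pairs shortest-path computation. For each intermediate vertex k = 0, 1, …, 2, update dist[i][j] ← min(dist[i][j], dist[i][k] + dist[k][j]). The final matrix gives, for each (i, j), the minimum total weight of any directed path from i to j (possibly empty when i = j).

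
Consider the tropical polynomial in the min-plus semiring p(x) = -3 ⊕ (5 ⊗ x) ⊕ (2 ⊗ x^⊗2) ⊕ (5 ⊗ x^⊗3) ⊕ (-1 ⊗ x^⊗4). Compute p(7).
p(7) = -3

A tropical monomial a ⊗ x^⊗i evaluates to a + i · x. Evaluating each term at x = 7:
  Term 0 contributes -3 + 0 · 7 = -3
  Term 1 contributes 5 + 1 · 7 = 12
  Term 2 contributes 2 + 2 · 7 = 16
  Term 3 contributes 5 + 3 · 7 = 26
  Term 4 contributes -1 + 4 · 7 = 27
p(7) = ⊕ of these = min[-3, 12, 16, 26, 27] = -3.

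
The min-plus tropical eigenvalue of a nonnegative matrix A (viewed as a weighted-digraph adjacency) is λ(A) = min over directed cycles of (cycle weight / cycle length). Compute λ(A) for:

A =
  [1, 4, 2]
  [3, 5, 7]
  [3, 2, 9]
λ(A) = 1

Enumerate directed cycles and compute their means (weight / length). Sample:
  cycle 0 → 0: weight = 1, length = 1, mean = 1/1 ≈ 1.000
  cycle 1 → 1: weight = 5, length = 1, mean = 5/1 ≈ 5.000
  cycle 2 → 2: weight = 9, length = 1, mean = 9/1 ≈ 9.000
  cycle 0 → 1 → 0: weight = 7, length = 2, mean = 7/2 ≈ 3.500
  cycle 0 → 2 → 0: weight = 5, length = 2, mean = 5/2 ≈ 2.500
  cycle 1 → 0 → 1: weight = 7, length = 2, mean = 7/2 ≈ 3.500
Minimum mean = 1.000, attained e.g. along the cycle 0 → 0 with weight 1 and length 1. So λ(A) = 1/1 = 1.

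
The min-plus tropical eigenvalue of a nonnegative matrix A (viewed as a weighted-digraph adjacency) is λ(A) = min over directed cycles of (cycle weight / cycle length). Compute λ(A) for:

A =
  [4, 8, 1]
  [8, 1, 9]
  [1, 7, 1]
λ(A) = 1

Enumerate directed cycles and compute their means (weight / length). Sample:
  cycle 0 → 0: weight = 4, length = 1, mean = 4/1 ≈ 4.000
  cycle 1 → 1: weight = 1, length = 1, mean = 1/1 ≈ 1.000
  cycle 2 → 2: weight = 1, length = 1, mean = 1/1 ≈ 1.000
  cycle 0 → 1 → 0: weight = 16, length = 2, mean = 16/2 ≈ 8.000
  cycle 0 → 2 → 0: weight = 2, length = 2, mean = 2/2 ≈ 1.000
  cycle 1 → 0 → 1: weight = 16, length = 2, mean = 16/2 ≈ 8.000
Minimum mean = 1.000, attained e.g. along the cycle 1 → 1 with weight 1 and length 1. So λ(A) = 1/1 = 1.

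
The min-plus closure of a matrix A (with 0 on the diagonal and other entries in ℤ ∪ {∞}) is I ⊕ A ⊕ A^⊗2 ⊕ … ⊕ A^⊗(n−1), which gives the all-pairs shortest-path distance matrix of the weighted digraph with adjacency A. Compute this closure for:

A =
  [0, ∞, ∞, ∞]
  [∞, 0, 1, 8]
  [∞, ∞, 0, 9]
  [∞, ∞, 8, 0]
Closure =
  [0, ∞, ∞, ∞]
  [∞, 0, 1, 8]
  [∞, ∞, 0, 9]
  [∞, ∞, 8, 0]

This is the Floyd-Warshall all-pairs shortest-path computation. For each intermediate vertex k = 0, 1, …, 3, update dist[i][j] ← min(dist[i][j], dist[i][k] + dist[k][j]). The final matrix gives, for each (i, j), the minimum total weight of any directed path from i to j (possibly empty when i = j).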